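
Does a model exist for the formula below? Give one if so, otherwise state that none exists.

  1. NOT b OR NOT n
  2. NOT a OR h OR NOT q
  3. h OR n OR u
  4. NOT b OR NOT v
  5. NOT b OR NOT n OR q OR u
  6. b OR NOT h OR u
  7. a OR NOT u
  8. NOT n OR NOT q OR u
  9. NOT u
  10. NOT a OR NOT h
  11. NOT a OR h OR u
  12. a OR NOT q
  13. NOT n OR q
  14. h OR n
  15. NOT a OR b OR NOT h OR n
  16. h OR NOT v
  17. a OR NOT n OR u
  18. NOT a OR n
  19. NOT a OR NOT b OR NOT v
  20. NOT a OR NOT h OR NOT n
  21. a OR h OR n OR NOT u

q=F, h=T, v=F, u=F, a=F, b=T, n=F

Unit clause (NOT u) forces u = False.
Set q = False.
  then (NOT n OR q) forces n = False.
  then (h OR n) forces h = True.
  then (NOT a OR n) forces a = False.
  then (b OR NOT h OR u) forces b = True.
  then (NOT b OR NOT v) forces v = False.
All clauses satisfied.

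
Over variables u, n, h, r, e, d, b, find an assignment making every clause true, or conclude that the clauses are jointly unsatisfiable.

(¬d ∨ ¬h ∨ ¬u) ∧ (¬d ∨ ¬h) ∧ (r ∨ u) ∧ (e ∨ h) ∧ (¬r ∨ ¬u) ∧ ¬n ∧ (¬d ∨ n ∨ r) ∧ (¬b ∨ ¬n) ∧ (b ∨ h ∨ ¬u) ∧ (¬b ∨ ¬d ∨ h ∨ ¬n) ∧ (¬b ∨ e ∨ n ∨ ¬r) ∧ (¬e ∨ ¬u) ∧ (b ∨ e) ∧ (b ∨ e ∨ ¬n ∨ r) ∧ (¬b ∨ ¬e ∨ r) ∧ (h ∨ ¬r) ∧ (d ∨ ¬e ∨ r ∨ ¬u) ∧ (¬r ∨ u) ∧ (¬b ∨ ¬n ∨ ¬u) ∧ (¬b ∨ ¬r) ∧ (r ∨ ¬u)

Case u = True:
  (¬r ∨ ¬u) forces r = False.
  Clause (r ∨ ¬u) is falsified — contradiction.
Case u = False:
  (r ∨ u) forces r = True.
  Clause (¬r ∨ u) is falsified — contradiction.
Both cases fail, so the formula is unsatisfiable.

No satisfying assignment exists.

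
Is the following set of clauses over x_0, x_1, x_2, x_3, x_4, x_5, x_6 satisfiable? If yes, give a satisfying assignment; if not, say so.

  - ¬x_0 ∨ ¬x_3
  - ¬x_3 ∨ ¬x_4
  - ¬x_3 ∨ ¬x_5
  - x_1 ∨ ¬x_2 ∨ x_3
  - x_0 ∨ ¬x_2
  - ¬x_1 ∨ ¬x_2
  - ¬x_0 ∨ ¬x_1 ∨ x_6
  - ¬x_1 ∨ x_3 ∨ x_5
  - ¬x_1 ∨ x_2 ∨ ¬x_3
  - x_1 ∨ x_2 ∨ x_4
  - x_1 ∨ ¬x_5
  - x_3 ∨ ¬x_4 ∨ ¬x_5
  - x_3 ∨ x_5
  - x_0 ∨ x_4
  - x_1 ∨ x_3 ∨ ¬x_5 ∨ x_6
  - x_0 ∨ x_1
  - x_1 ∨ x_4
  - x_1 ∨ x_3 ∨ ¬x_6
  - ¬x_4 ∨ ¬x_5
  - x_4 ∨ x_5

x_0: True, x_1: True, x_2: False, x_3: False, x_4: False, x_5: True, x_6: True

Try x_0 = False:
  (x_0 ∨ ¬x_2) forces x_2 = False.
  (x_0 ∨ x_4) forces x_4 = True.
  (¬x_3 ∨ ¬x_4) forces x_3 = False.
  (x_3 ∨ ¬x_4 ∨ ¬x_5) forces x_5 = False.
  clause (x_3 ∨ x_5) is falsified — backtrack.
So x_0 = True.
  then (¬x_0 ∨ ¬x_3) forces x_3 = False.
  then (x_3 ∨ x_5) forces x_5 = True.
  then (¬x_4 ∨ ¬x_5) forces x_4 = False.
  then (x_1 ∨ ¬x_5) forces x_1 = True.
  then (¬x_1 ∨ ¬x_2) forces x_2 = False.
  then (¬x_0 ∨ ¬x_1 ∨ x_6) forces x_6 = True.
All clauses satisfied.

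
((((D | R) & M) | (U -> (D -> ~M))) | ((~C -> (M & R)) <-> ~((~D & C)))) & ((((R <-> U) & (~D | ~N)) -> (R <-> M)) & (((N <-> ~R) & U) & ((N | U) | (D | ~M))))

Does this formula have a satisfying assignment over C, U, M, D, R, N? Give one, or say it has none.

C=T; U=T; M=F; D=T; R=F; N=T

  (((D | R) & M) | (U -> (D -> ~M))) | ((~C -> (M & R)) <-> ~((~D & C))) = True
    ((D | R) & M) | (U -> (D -> ~M)) = True
      (D | R) & M = False
        D | R = True
      U -> (D -> ~M) = True
        D -> ~M = True
          ~M = True
    (~C -> (M & R)) <-> ~((~D & C)) = True
      ~C -> (M & R) = True
        ~C = False
        M & R = False
      ~((~D & C)) = True
        ~D & C = False
          ~D = False
  (((R <-> U) & (~D | ~N)) -> (R <-> M)) & (((N <-> ~R) & U) & ((N | U) | (D | ~M))) = True
    ((R <-> U) & (~D | ~N)) -> (R <-> M) = True
      (R <-> U) & (~D | ~N) = False
        R <-> U = False
        ~D | ~N = False
          ~D = False
          ~N = False
      R <-> M = True
    ((N <-> ~R) & U) & ((N | U) | (D | ~M)) = True
      (N <-> ~R) & U = True
        N <-> ~R = True
          ~R = True
      (N | U) | (D | ~M) = True
        N | U = True
        D | ~M = True
          ~M = True
Both conjuncts True, so the formula holds.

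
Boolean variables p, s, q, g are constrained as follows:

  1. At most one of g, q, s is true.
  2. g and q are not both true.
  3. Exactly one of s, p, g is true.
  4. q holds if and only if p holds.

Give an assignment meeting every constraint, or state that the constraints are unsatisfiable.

p=F; s=F; q=F; g=T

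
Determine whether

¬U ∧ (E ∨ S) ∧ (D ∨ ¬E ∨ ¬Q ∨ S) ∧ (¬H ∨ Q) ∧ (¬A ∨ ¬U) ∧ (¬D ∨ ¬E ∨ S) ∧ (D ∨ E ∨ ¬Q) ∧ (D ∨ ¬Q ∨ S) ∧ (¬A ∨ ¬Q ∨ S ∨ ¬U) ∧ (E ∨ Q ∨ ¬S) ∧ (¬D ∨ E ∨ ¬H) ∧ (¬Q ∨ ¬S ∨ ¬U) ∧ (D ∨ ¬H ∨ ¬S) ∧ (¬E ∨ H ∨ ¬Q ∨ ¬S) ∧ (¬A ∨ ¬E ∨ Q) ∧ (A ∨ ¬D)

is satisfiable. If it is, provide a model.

Q: True, S: True, U: False, E: True, H: True, A: True, D: True

Unit clause (¬U) forces U = False.
Set Q = True.
Set S = True.
Set E = True.
  then (¬E ∨ H ∨ ¬Q ∨ ¬S) forces H = True.
  then (D ∨ ¬H ∨ ¬S) forces D = True.
  then (A ∨ ¬D) forces A = True.
All clauses satisfied.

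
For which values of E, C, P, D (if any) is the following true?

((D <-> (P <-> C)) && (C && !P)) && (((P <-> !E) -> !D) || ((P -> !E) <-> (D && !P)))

E=T, C=T, P=F, D=F

  (D <-> (P <-> C)) && (C && !P) = True
    D <-> (P <-> C) = True
      P <-> C = False
    C && !P = True
      !P = True
  ((P <-> !E) -> !D) || ((P -> !E) <-> (D && !P)) = True
    (P <-> !E) -> !D = True
      P <-> !E = True
        !E = False
      !D = True
    (P -> !E) <-> (D && !P) = False
      P -> !E = True
        !E = False
      D && !P = False
        !P = True
Both conjuncts True, so the formula holds.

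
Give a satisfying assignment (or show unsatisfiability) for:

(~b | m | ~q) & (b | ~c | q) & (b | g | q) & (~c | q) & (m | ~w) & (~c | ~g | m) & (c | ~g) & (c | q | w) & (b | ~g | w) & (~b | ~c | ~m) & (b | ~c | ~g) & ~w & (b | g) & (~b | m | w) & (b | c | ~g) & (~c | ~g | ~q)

b = True; c = False; w = False; g = False; m = True; q = True

Unit clause (~w) forces w = False.
Set b = True.
  then (~b | m | w) forces m = True.
  then (~b | ~c | ~m) forces c = False.
  then (c | ~g) forces g = False.
  then (c | q | w) forces q = True.
All clauses satisfied.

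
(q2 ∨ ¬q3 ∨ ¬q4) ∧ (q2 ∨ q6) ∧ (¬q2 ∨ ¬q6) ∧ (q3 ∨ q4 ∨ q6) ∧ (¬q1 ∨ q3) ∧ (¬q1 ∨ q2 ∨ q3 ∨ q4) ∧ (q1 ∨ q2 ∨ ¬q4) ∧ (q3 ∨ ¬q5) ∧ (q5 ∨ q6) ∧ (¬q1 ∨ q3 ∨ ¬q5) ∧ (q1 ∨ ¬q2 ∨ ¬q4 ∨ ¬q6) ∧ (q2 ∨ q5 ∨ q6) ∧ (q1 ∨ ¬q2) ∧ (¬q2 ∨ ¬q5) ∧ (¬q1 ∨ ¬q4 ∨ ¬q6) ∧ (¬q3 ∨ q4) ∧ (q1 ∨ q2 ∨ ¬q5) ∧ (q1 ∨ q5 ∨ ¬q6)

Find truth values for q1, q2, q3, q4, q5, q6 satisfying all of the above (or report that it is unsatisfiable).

Unsatisfiable — no assignment works.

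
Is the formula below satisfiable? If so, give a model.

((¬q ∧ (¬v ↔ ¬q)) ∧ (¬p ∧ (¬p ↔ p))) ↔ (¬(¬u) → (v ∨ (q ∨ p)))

u: True, v: False, p: False, q: False

  ((¬q ∧ (¬v ↔ ¬q)) ∧ (¬p ∧ (¬p ↔ p))) ↔ (¬(¬u) → (v ∨ (q ∨ p))) = True
    (¬q ∧ (¬v ↔ ¬q)) ∧ (¬p ∧ (¬p ↔ p)) = False
      ¬q ∧ (¬v ↔ ¬q) = True
        ¬q = True
        ¬v ↔ ¬q = True
          ¬v = True
          ¬q = True
      ¬p ∧ (¬p ↔ p) = False
        ¬p = True
        ¬p ↔ p = False
          ¬p = True
    ¬(¬u) → (v ∨ (q ∨ p)) = False
      ¬(¬u) = True
        ¬u = False
      v ∨ (q ∨ p) = False
        q ∨ p = False
The formula evaluates to True.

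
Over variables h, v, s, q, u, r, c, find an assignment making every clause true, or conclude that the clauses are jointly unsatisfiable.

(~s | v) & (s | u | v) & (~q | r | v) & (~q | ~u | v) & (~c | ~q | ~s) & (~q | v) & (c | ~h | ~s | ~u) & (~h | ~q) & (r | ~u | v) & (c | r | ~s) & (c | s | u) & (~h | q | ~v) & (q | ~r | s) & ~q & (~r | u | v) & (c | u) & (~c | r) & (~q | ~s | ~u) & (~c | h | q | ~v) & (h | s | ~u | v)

Unit clause (~q) forces q = False.
Try h = True:
  (~h | q | ~v) forces v = False.
  (~s | v) forces s = False.
  (s | u | v) forces u = True.
  (r | ~u | v) forces r = True.
  clause (q | ~r | s) is falsified — backtrack.
So h = False.
Try v = False:
  (~s | v) forces s = False.
  (s | u | v) forces u = True.
  clause (h | s | ~u | v) is falsified — backtrack.
So v = True.
  then (~c | h | q | ~v) forces c = False.
  then (c | u) forces u = True.
Set s = True.
  then (c | r | ~s) forces r = True.
All clauses satisfied.

h = False; v = True; s = True; q = False; u = True; r = True; c = False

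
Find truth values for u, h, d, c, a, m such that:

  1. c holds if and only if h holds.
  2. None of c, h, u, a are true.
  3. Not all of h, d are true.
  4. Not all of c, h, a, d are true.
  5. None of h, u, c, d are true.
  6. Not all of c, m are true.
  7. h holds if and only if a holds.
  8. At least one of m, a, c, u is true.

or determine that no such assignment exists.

u = False; h = False; d = False; c = False; a = False; m = True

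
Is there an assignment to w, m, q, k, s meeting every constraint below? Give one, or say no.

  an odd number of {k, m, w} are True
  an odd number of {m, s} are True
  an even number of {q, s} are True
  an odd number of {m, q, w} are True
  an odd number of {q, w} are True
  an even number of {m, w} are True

w = False; m = False; q = True; k = True; s = True

{k, m, w}: 1 true → odd ✓
{m, s}: 1 true → odd ✓
{q, s}: 2 true → even ✓
{m, q, w}: 1 true → odd ✓
{q, w}: 1 true → odd ✓
{m, w}: 0 true → even ✓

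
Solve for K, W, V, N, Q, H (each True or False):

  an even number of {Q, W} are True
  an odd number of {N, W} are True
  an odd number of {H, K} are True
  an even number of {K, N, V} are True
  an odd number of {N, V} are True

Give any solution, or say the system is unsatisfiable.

K = True, W = False, V = False, N = True, Q = False, H = False

{Q, W}: 0 true → even ✓
{N, W}: 1 true → odd ✓
{H, K}: 1 true → odd ✓
{K, N, V}: 2 true → even ✓
{N, V}: 1 true → odd ✓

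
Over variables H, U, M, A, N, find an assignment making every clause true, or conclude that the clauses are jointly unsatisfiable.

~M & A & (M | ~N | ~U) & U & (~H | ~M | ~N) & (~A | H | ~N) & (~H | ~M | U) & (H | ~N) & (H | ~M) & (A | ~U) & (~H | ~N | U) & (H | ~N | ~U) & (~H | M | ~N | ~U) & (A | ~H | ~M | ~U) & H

H=T, U=T, M=F, A=T, N=F

Unit clause (~M) forces M = False.
Unit clause (A) forces A = True.
Unit clause (U) forces U = True.
Unit clause (H) forces H = True.
In (M | ~N | ~U) only ~N is left, so N = False.
All clauses satisfied.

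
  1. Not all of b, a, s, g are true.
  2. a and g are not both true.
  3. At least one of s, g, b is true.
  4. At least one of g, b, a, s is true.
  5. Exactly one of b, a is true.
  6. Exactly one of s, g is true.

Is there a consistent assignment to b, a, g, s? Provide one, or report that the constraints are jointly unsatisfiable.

b: True; a: False; g: True; s: False

  (1) {b, a, s, g}: 2/4 true — not all ✓
  (2) a=F, g=T — not both ✓
  (3) {s, g, b}: 2 true — at least one ✓
  (4) {g, b, a, s}: 2 true — at least one ✓
  (5) {b, a}: 1 true — exactly one ✓
  (6) {s, g}: 1 true — exactly one ✓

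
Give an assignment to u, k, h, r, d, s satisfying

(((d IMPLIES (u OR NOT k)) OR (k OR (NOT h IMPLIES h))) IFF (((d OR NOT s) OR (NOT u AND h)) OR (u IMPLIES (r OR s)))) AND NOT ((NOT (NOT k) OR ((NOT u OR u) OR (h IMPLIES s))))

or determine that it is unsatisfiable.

Unsatisfiable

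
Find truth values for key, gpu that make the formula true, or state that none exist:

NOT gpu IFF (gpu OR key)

key = True; gpu = False

  NOT gpu IFF (gpu OR key) = True
    NOT gpu = True
    gpu OR key = True
The formula evaluates to True.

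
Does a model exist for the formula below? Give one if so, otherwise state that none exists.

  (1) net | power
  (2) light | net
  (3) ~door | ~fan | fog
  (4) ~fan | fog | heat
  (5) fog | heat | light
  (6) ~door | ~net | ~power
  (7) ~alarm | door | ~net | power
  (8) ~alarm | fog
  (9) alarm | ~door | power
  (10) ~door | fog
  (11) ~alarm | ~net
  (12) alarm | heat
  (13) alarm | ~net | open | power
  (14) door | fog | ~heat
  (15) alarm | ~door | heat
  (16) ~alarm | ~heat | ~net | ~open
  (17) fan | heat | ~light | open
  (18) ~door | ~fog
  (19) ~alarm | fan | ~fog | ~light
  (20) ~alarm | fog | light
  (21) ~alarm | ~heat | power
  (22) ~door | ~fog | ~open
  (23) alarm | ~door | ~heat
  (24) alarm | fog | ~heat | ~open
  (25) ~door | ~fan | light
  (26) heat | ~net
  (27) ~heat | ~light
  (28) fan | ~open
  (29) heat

door = False, heat = True, power = True, open = True, fog = True, alarm = False, net = True, fan = True, light = False

Unit clause (heat) forces heat = True.
In (~heat | ~light) only ~light is left, so light = False.
In (light | net) only net is left, so net = True.
In (~alarm | ~net) only ~alarm is left, so alarm = False.
In (alarm | ~door | ~heat) only ~door is left, so door = False.
In (door | fog | ~heat) only fog is left, so fog = True.
Set power = True.
Set open = True.
  then (fan | ~open) forces fan = True.
All clauses satisfied.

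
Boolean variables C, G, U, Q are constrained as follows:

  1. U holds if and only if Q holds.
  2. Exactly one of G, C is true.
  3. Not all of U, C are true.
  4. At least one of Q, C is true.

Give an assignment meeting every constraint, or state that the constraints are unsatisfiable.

C: True, G: False, U: False, Q: False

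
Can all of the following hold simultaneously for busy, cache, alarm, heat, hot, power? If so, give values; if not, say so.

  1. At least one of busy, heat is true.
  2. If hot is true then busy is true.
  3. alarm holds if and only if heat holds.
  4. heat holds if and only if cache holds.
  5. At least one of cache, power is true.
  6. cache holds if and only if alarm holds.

busy: True, cache: True, alarm: True, heat: True, hot: True, power: False

  (1) {busy, heat}: 2 true — at least one ✓
  (2) hot=T ⇒ busy: T ✓
  (3) alarm=T, heat=T — same ✓
  (4) heat=T, cache=T — same ✓
  (5) {cache, power}: 1 true — at least one ✓
  (6) cache=T, alarm=T — same ✓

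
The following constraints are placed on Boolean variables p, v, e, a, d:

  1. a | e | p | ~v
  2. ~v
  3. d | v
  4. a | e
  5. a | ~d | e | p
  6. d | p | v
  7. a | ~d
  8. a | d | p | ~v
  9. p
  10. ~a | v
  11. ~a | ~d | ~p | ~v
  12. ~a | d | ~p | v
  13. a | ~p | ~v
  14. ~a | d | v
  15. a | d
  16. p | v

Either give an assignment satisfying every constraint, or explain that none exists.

Case v = True:
  Clause (~v) is falsified — contradiction.
Case v = False:
  (d | v) forces d = True.
  (a | ~d) forces a = True.
  Clause (~a | v) is falsified — contradiction.
Both cases fail, so the formula is unsatisfiable.

The formula is unsatisfiable.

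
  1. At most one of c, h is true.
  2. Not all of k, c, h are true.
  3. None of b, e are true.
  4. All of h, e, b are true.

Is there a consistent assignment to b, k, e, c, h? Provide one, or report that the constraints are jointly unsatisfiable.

Unsatisfiable

Case b = True:
  Constraint (3) is violated (b=T) — contradiction.
Case b = False:
  Constraint (4) is violated (b=F) — contradiction.
Both cases fail — unsatisfiable.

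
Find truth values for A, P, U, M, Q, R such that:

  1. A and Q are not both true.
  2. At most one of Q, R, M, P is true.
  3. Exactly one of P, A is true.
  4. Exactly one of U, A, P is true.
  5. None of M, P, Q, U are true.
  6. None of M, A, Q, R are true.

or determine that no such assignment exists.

Unsatisfiable — no assignment works.

Case A = True:
  Constraint (6) is violated (A=T) — contradiction.
Case A = False:
  (3) with A=F forces P = True.
  Constraint (5) is violated (P=T) — contradiction.
Both cases fail — unsatisfiable.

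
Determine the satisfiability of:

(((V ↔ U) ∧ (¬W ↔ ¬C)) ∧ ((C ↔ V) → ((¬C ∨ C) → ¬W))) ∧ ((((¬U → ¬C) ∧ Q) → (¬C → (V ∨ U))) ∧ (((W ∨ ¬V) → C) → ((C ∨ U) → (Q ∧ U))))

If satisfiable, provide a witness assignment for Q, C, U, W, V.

Q: False, C: False, U: False, W: False, V: False

  ((V ↔ U) ∧ (¬W ↔ ¬C)) ∧ ((C ↔ V) → ((¬C ∨ C) → ¬W)) = True
    (V ↔ U) ∧ (¬W ↔ ¬C) = True
      V ↔ U = True
      ¬W ↔ ¬C = True
        ¬W = True
        ¬C = True
    (C ↔ V) → ((¬C ∨ C) → ¬W) = True
      C ↔ V = True
      (¬C ∨ C) → ¬W = True
        ¬C ∨ C = True
          ¬C = True
        ¬W = True
  (((¬U → ¬C) ∧ Q) → (¬C → (V ∨ U))) ∧ (((W ∨ ¬V) → C) → ((C ∨ U) → (Q ∧ U))) = True
    ((¬U → ¬C) ∧ Q) → (¬C → (V ∨ U)) = True
      (¬U → ¬C) ∧ Q = False
        ¬U → ¬C = True
          ¬U = True
          ¬C = True
      ¬C → (V ∨ U) = False
        ¬C = True
        V ∨ U = False
    ((W ∨ ¬V) → C) → ((C ∨ U) → (Q ∧ U)) = True
      (W ∨ ¬V) → C = False
        W ∨ ¬V = True
          ¬V = True
      (C ∨ U) → (Q ∧ U) = True
        C ∨ U = False
        Q ∧ U = False
Both conjuncts True, so the formula holds.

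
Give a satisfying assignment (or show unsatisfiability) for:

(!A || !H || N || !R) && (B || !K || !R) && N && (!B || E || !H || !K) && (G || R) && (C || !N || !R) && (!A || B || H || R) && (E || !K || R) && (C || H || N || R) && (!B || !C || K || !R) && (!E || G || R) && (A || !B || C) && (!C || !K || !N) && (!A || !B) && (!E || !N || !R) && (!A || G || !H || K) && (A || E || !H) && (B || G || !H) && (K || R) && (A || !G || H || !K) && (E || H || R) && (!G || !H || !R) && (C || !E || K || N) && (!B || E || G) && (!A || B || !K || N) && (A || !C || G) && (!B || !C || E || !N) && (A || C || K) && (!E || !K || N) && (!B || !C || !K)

A=F, R=T, K=F, G=T, E=F, C=T, H=F, B=F, N=T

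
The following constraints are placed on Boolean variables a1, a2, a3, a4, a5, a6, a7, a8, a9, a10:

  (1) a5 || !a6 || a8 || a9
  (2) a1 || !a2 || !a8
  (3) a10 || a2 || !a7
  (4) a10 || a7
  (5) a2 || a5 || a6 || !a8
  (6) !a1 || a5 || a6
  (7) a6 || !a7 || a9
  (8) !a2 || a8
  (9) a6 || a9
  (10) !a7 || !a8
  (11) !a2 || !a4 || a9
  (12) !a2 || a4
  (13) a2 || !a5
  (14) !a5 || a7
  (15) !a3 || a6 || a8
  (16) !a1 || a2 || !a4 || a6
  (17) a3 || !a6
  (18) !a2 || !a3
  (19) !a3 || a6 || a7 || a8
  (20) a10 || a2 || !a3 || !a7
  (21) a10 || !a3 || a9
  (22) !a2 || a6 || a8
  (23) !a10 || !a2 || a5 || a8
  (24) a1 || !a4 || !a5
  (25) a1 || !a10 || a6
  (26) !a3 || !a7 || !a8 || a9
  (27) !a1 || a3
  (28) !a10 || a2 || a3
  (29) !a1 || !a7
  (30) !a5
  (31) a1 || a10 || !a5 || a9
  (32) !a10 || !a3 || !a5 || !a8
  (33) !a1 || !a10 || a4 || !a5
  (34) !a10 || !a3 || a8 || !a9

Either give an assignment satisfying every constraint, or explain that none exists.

a1=T; a2=F; a3=T; a4=T; a5=F; a6=T; a7=F; a8=T; a9=F; a10=T

Unit clause (!a5) forces a5 = False.
Set a1 = True.
  then (!a1 || a5 || a6) forces a6 = True.
  then (a3 || !a6) forces a3 = True.
  then (!a2 || !a3) forces a2 = False.
  then (!a1 || !a7) forces a7 = False.
  then (a10 || a7) forces a10 = True.
Set a4 = True.
Try a8 = False:
  (a5 || !a6 || a8 || a9) forces a9 = True.
  clause (!a10 || !a3 || a8 || !a9) is falsified — backtrack.
So a8 = True.
Set a9 = False.
All clauses satisfied.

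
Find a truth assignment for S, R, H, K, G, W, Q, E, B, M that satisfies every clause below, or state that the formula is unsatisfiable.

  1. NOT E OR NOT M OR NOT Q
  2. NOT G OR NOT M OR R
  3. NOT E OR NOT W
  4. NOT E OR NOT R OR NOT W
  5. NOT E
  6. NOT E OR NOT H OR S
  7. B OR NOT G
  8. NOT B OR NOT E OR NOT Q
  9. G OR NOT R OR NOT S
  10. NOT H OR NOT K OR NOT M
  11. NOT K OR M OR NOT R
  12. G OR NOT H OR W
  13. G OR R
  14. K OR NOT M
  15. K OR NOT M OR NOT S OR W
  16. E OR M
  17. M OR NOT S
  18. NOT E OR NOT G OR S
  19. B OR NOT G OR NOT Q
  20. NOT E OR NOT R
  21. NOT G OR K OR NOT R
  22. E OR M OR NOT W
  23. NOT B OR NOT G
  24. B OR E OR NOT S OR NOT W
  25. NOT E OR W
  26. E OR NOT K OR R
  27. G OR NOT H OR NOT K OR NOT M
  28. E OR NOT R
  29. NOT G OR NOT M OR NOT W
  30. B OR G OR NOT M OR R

UNSATISFIABLE

Case R = True:
  (NOT E) forces E = False.
  Clause (E OR NOT R) is falsified — contradiction.
Case R = False:
  (NOT E) forces E = False.
  (G OR R) forces G = True.
  (NOT G OR NOT M OR R) forces M = False.
  Clause (E OR M) is falsified — contradiction.
Both cases fail, so the formula is unsatisfiable.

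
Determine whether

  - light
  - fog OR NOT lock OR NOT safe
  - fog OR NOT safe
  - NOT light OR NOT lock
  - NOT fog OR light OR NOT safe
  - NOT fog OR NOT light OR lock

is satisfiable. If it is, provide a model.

safe = False; light = True; fog = False; lock = False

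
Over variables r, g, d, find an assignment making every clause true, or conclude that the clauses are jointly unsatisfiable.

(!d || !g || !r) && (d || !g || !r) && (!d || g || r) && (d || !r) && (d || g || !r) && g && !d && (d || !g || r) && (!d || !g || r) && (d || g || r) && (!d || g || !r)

The formula is unsatisfiable.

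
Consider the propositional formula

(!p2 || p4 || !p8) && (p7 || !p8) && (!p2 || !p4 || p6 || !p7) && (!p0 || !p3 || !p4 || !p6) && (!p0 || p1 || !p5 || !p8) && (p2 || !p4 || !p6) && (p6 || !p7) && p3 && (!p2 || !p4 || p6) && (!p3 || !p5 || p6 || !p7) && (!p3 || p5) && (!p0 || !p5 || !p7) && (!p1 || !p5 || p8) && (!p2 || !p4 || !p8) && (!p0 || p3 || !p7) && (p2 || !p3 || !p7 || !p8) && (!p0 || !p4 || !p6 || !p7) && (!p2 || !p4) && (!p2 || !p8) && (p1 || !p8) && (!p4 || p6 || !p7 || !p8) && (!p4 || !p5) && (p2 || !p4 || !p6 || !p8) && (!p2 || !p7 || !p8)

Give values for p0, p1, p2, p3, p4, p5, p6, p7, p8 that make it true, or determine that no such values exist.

p0 = False, p1 = False, p2 = True, p3 = True, p4 = False, p5 = True, p6 = True, p7 = False, p8 = False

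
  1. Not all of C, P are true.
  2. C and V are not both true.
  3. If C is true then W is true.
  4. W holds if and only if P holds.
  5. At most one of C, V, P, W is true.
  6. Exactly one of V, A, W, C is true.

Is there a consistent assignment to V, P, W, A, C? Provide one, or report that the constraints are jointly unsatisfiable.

V: True, P: False, W: False, A: False, C: False

  (1) {C, P}: 0/2 true — not all ✓
  (2) C=F, V=T — not both ✓
  (3) C=F ⇒ W: vacuous ✓
  (4) W=F, P=F — same ✓
  (5) {C, V, P, W}: 1 true — at most one ✓
  (6) {V, A, W, C}: 1 true — exactly one ✓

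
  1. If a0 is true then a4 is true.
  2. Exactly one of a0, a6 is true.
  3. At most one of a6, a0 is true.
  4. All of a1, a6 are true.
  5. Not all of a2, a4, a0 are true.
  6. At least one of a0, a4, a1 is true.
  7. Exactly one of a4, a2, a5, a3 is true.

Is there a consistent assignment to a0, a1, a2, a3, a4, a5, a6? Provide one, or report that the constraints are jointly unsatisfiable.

a0 = False, a1 = True, a2 = True, a3 = False, a4 = False, a5 = False, a6 = True

  (1) a0=F ⇒ a4: vacuous ✓
  (2) {a0, a6}: 1 true — exactly one ✓
  (3) {a6, a0}: 1 true — at most one ✓
  (4) {a1, a6}: all 2 true ✓
  (5) {a2, a4, a0}: 1/3 true — not all ✓
  (6) {a0, a4, a1}: 1 true — at least one ✓
  (7) {a4, a2, a5, a3}: 1 true — exactly one ✓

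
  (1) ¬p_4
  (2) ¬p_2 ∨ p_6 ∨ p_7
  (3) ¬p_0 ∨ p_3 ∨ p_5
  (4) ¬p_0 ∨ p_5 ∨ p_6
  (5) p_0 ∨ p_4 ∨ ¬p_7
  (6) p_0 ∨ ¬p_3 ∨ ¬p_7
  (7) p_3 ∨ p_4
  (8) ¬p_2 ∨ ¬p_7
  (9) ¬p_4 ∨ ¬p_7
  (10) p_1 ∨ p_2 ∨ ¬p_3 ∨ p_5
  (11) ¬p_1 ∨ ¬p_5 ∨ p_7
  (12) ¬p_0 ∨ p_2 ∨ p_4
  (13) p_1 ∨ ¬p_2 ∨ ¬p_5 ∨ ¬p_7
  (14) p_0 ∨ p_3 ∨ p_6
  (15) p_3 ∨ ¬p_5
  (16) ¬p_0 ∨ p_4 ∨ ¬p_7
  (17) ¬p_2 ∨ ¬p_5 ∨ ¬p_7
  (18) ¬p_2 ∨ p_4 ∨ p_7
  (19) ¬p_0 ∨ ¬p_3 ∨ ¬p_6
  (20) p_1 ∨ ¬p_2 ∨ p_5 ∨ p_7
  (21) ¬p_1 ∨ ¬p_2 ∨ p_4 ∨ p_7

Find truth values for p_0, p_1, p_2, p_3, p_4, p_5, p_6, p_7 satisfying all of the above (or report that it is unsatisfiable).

p_0 = False, p_1 = True, p_2 = False, p_3 = True, p_4 = False, p_5 = False, p_6 = True, p_7 = False

Unit clause (¬p_4) forces p_4 = False.
In (p_3 ∨ p_4) only p_3 is left, so p_3 = True.
Set p_0 = False.
  then (p_0 ∨ p_4 ∨ ¬p_7) forces p_7 = False.
  then (¬p_2 ∨ p_4 ∨ p_7) forces p_2 = False.
Set p_1 = True.
  then (¬p_1 ∨ ¬p_5 ∨ p_7) forces p_5 = False.
Set p_6 = True.
All clauses satisfied.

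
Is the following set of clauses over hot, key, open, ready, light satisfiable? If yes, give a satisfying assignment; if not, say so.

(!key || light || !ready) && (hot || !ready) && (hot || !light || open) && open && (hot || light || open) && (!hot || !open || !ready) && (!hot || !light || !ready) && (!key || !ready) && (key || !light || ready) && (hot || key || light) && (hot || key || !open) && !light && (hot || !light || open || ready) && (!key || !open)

hot = True; key = False; open = True; ready = False; light = False

Unit clause (open) forces open = True.
Unit clause (!light) forces light = False.
In (!key || !open) only !key is left, so key = False.
In (hot || key || light) only hot is left, so hot = True.
In (!hot || !open || !ready) only !ready is left, so ready = False.
All clauses satisfied.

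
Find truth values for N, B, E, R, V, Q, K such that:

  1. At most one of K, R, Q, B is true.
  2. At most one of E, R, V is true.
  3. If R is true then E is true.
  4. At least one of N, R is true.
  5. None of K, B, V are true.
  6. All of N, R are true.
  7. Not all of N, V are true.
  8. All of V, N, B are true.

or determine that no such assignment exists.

The formula is unsatisfiable.

Case B = True:
  Constraint (5) is violated (B=T) — contradiction.
Case B = False:
  Constraint (8) is violated (B=F) — contradiction.
Both cases fail — unsatisfiable.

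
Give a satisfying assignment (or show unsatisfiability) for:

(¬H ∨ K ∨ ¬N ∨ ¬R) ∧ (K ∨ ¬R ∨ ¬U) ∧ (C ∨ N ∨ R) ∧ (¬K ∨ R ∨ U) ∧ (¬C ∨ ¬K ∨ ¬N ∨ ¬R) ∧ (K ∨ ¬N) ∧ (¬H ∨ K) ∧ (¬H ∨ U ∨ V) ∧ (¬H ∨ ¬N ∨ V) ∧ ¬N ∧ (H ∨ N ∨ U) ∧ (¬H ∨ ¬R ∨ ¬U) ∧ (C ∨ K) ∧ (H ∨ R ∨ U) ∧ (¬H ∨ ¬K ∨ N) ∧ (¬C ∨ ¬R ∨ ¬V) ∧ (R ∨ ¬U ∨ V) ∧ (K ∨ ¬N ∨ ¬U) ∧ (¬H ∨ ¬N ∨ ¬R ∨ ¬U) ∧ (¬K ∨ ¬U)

H = False; V = True; R = False; C = True; U = True; K = False; N = False

Unit clause (¬N) forces N = False.
Try H = True:
  (¬H ∨ K) forces K = True.
  clause (¬H ∨ ¬K ∨ N) is falsified — backtrack.
So H = False.
  then (H ∨ N ∨ U) forces U = True.
  then (¬K ∨ ¬U) forces K = False.
  then (K ∨ ¬R ∨ ¬U) forces R = False.
  then (C ∨ N ∨ R) forces C = True.
  then (R ∨ ¬U ∨ V) forces V = True.
All clauses satisfied.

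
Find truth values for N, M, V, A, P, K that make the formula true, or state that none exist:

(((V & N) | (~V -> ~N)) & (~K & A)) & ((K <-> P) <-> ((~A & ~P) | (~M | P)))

N = True, M = False, V = True, A = True, P = False, K = False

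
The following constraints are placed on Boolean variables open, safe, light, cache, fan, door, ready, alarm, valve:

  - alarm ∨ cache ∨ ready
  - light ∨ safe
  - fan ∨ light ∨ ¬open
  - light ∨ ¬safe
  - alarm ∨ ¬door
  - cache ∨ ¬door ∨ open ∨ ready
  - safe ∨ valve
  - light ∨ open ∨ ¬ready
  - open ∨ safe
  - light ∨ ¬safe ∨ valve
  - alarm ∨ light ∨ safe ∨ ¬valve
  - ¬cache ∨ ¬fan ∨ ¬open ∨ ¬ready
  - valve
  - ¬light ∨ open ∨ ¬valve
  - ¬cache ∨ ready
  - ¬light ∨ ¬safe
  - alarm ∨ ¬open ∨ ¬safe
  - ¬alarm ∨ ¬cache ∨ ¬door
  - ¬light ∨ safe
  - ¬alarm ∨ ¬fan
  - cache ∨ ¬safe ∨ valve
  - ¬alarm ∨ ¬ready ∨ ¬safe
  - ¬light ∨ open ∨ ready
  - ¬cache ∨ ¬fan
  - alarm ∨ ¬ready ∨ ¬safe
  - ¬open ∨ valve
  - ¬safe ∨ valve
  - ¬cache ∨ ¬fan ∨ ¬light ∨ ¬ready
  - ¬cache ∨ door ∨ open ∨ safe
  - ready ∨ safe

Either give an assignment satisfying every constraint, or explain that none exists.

No satisfying assignment exists.

Case safe = True:
  (light ∨ ¬safe) forces light = True.
  Clause (¬light ∨ ¬safe) is falsified — contradiction.
Case safe = False:
  (light ∨ safe) forces light = True.
  Clause (¬light ∨ safe) is falsified — contradiction.
Both cases fail, so the formula is unsatisfiable.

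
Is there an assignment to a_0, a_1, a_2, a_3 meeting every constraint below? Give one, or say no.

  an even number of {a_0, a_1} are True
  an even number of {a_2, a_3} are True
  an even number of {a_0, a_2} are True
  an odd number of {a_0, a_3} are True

Adding constraints 2, 3, 4 mod 2: every variable appears an even number of times on the left, so the left side is 0.
But the right sides sum to 1 (mod 2). 0 ≠ 1 — the system is inconsistent.

UNSATISFIABLE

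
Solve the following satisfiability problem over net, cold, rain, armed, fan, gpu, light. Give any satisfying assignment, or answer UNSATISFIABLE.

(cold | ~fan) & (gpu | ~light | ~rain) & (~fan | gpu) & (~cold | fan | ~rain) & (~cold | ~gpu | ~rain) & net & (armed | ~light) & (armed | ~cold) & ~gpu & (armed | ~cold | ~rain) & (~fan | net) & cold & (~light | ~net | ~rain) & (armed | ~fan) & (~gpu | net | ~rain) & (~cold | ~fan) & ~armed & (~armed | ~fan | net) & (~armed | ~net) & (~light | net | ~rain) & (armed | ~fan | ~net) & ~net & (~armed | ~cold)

No satisfying assignment exists.

Case net = True:
  Clause (~net) is falsified — contradiction.
Case net = False:
  Clause (net) is falsified — contradiction.
Both cases fail, so the formula is unsatisfiable.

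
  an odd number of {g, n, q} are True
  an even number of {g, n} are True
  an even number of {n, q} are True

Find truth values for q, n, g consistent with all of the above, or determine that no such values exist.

q = True; n = True; g = True

{g, n, q}: 3 true → odd ✓
{g, n}: 2 true → even ✓
{n, q}: 2 true → even ✓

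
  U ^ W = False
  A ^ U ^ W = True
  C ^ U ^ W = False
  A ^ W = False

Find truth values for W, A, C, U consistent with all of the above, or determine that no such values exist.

W=T, A=T, C=F, U=T

U ^ W = T ^ T = False ✓
A ^ U ^ W = T ^ T ^ T = True ✓
C ^ U ^ W = F ^ T ^ T = False ✓
A ^ W = T ^ T = False ✓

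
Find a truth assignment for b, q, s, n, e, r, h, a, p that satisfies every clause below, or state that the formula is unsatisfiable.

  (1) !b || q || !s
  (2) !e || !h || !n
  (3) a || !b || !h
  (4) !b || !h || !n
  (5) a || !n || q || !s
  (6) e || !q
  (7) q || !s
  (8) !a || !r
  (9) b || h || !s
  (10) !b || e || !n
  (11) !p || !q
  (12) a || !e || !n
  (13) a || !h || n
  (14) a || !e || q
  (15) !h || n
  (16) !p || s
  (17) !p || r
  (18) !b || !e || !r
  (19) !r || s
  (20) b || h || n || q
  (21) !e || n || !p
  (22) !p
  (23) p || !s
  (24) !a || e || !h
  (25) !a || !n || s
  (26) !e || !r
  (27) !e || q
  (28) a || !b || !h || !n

b: True, q: True, s: False, n: False, e: True, r: False, h: False, a: False, p: False

Unit clause (!p) forces p = False.
In (p || !s) only !s is left, so s = False.
In (!r || s) only !r is left, so r = False.
Set b = True.
Set q = True.
  then (e || !q) forces e = True.
Try n = True:
  (!e || !h || !n) forces h = False.
  (a || !e || !n) forces a = True.
  clause (!a || !n || s) is falsified — backtrack.
So n = False.
  then (!h || n) forces h = False.
Set a = False.
All clauses satisfied.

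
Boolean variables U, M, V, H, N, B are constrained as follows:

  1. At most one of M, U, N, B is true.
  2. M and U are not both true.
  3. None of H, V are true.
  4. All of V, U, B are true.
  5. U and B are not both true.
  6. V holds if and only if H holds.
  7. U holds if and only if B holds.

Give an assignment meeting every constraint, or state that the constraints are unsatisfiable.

UNSATISFIABLE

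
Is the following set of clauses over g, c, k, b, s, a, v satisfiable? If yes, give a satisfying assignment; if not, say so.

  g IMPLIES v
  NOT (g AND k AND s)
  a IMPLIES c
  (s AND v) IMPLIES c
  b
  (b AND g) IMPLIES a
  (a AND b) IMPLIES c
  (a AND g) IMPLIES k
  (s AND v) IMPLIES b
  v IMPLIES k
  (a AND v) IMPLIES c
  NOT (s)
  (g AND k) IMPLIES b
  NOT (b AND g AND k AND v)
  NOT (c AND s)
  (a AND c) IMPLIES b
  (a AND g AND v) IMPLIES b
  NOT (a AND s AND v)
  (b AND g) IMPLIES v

Unit clause (b) forces b = True.
Unit clause (NOT s) forces s = False.
Set g = False.
Set c = True.
Set k = False.
  then (k OR NOT v) forces v = False.
Set a = False.
All clauses satisfied.

g: False, c: True, k: False, b: True, s: False, a: False, v: False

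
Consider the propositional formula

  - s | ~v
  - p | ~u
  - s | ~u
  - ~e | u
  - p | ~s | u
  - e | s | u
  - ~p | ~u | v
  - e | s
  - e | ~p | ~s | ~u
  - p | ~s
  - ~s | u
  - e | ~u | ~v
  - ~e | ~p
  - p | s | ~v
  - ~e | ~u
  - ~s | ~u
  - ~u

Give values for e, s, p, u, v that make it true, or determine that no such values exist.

Case u = True:
  Clause (~u) is falsified — contradiction.
Case u = False:
  (~e | u) forces e = False.
  (e | s | u) forces s = True.
  Clause (~s | u) is falsified — contradiction.
Both cases fail, so the formula is unsatisfiable.

No satisfying assignment exists.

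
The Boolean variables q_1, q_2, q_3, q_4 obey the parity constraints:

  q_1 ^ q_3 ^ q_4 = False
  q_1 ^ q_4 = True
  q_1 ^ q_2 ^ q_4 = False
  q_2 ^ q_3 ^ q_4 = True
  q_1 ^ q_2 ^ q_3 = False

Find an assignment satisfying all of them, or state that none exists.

q_1: False, q_2: True, q_3: True, q_4: True

q_1 ^ q_3 ^ q_4 = F ^ T ^ T = False ✓
q_1 ^ q_4 = F ^ T = True ✓
q_1 ^ q_2 ^ q_4 = F ^ T ^ T = False ✓
q_2 ^ q_3 ^ q_4 = T ^ T ^ T = True ✓
q_1 ^ q_2 ^ q_3 = F ^ T ^ T = False ✓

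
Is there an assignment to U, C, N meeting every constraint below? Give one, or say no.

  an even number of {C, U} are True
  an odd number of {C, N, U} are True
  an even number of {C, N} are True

U = True, C = True, N = True

{C, U}: 2 true → even ✓
{C, N, U}: 3 true → odd ✓
{C, N}: 2 true → even ✓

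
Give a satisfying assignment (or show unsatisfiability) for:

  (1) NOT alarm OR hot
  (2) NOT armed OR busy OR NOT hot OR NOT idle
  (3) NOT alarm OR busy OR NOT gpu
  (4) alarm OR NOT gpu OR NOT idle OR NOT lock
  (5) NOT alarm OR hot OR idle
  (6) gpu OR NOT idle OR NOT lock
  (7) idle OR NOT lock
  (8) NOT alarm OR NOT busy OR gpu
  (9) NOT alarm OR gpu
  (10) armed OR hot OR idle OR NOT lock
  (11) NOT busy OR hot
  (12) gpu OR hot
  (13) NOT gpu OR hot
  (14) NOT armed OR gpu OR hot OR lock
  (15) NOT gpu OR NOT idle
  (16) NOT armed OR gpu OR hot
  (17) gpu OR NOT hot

gpu=T, busy=F, alarm=F, hot=T, armed=F, lock=F, idle=F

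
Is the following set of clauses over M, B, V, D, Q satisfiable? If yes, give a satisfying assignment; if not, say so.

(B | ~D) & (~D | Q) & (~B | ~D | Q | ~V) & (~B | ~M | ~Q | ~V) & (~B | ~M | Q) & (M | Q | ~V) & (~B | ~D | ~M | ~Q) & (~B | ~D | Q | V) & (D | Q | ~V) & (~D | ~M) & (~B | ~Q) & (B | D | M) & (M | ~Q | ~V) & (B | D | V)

M = True, B = False, V = True, D = False, Q = True

Set M = True.
  then (~D | ~M) forces D = False.
Try B = True:
  (~B | ~M | Q) forces Q = True.
  clause (~B | ~Q) is falsified — backtrack.
So B = False.
  then (B | D | V) forces V = True.
  then (D | Q | ~V) forces Q = True.
All clauses satisfied.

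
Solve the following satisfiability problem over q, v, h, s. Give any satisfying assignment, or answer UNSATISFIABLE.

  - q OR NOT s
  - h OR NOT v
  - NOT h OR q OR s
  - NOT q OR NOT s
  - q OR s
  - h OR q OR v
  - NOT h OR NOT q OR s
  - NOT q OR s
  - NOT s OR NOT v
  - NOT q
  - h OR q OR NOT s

Unsatisfiable — no assignment works.

Case q = True:
  Clause (NOT q) is falsified — contradiction.
Case q = False:
  (q OR NOT s) forces s = False.
  Clause (q OR s) is falsified — contradiction.
Both cases fail, so the formula is unsatisfiable.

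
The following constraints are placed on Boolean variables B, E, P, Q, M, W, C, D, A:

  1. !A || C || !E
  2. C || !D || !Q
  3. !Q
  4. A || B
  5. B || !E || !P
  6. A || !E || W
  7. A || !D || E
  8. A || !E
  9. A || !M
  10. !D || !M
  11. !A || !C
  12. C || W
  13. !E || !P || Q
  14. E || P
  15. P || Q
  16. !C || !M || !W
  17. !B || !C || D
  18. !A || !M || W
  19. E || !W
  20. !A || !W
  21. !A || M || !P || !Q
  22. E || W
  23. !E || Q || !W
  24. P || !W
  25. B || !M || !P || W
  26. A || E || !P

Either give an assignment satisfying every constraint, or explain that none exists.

Unsatisfiable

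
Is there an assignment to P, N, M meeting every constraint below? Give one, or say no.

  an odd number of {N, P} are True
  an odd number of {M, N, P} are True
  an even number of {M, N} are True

P = True, N = False, M = False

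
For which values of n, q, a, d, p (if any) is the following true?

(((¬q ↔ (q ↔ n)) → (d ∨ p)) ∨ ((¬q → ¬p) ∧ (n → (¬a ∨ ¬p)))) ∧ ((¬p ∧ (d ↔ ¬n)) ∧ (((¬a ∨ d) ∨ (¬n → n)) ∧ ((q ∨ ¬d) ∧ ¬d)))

n = True; q = True; a = True; d = False; p = False

  ((¬q ↔ (q ↔ n)) → (d ∨ p)) ∨ ((¬q → ¬p) ∧ (n → (¬a ∨ ¬p))) = True
    (¬q ↔ (q ↔ n)) → (d ∨ p) = True
      ¬q ↔ (q ↔ n) = False
        ¬q = False
        q ↔ n = True
      d ∨ p = False
    (¬q → ¬p) ∧ (n → (¬a ∨ ¬p)) = True
      ¬q → ¬p = True
        ¬q = False
        ¬p = True
      n → (¬a ∨ ¬p) = True
        ¬a ∨ ¬p = True
          ¬a = False
          ¬p = True
  (¬p ∧ (d ↔ ¬n)) ∧ (((¬a ∨ d) ∨ (¬n → n)) ∧ ((q ∨ ¬d) ∧ ¬d)) = True
    ¬p ∧ (d ↔ ¬n) = True
      ¬p = True
      d ↔ ¬n = True
        ¬n = False
    ((¬a ∨ d) ∨ (¬n → n)) ∧ ((q ∨ ¬d) ∧ ¬d) = True
      (¬a ∨ d) ∨ (¬n → n) = True
        ¬a ∨ d = False
          ¬a = False
        ¬n → n = True
          ¬n = False
      (q ∨ ¬d) ∧ ¬d = True
        q ∨ ¬d = True
          ¬d = True
        ¬d = True
Both conjuncts True, so the formula holds.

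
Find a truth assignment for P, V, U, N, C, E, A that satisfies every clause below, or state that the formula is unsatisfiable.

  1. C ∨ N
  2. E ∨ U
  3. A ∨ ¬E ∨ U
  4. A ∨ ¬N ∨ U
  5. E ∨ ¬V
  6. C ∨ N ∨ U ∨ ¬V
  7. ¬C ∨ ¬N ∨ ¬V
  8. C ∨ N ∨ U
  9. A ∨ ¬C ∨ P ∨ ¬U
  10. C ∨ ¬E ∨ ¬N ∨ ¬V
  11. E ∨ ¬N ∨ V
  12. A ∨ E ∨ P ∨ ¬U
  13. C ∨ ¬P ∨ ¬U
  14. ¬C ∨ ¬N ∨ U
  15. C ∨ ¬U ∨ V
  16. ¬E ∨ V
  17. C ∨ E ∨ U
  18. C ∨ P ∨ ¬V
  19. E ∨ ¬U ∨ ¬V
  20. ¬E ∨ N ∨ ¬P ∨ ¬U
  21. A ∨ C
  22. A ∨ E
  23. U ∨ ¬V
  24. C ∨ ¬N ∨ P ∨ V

P=F, V=F, U=T, N=F, C=T, E=F, A=T

Set P = False.
Set V = False.
  then (¬E ∨ V) forces E = False.
  then (A ∨ E) forces A = True.
  then (E ∨ U) forces U = True.
  then (E ∨ ¬N ∨ V) forces N = False.
  then (C ∨ ¬U ∨ V) forces C = True.
All clauses satisfied.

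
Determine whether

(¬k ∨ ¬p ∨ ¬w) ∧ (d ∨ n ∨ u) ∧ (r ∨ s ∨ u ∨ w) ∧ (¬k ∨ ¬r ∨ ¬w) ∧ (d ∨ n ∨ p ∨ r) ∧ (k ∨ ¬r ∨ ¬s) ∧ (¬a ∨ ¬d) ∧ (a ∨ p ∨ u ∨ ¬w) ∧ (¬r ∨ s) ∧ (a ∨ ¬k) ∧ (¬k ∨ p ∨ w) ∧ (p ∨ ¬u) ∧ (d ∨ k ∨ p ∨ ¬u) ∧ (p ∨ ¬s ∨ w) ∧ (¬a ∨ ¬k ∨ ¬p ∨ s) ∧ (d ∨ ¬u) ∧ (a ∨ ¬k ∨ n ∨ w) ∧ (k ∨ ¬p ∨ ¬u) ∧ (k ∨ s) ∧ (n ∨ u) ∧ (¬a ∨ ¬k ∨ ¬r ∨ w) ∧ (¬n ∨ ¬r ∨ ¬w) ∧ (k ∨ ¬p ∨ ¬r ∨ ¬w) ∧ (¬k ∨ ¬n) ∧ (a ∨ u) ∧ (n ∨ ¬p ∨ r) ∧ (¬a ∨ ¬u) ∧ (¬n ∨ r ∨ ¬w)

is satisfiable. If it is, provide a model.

a: True, d: False, r: False, u: False, n: True, w: False, k: False, s: True, p: True

Set a = True.
  then (¬a ∨ ¬d) forces d = False.
  then (d ∨ ¬u) forces u = False.
  then (n ∨ u) forces n = True.
  then (¬k ∨ ¬n) forces k = False.
  then (k ∨ s) forces s = True.
  then (k ∨ ¬r ∨ ¬s) forces r = False.
  then (¬n ∨ r ∨ ¬w) forces w = False.
  then (p ∨ ¬s ∨ w) forces p = True.
All clauses satisfied.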